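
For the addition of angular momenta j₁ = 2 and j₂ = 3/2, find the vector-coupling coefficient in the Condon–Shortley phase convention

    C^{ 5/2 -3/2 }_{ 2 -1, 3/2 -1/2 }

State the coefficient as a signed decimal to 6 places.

√[6·1!3!2!/7! · 1!3!1!2!1!4!] = √(144/35)
  +(−1)^0/∏(0,1,3,1,0,1)! = 1/6  (running 1/6)
  +(−1)^1/∏(1,0,2,0,1,2)! = -1/4  (running -1/12)
⟨..|..⟩ = √(144/35)·(-1/12) = -0.169031

−√(1/35) ≈ -0.169031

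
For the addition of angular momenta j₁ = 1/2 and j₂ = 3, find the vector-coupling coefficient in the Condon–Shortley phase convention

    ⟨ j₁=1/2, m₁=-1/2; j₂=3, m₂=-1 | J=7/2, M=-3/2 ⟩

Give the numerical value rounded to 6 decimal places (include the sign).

√[8·0!1!6!/8! · 0!1!2!4!2!5!] = √(11520/7)
  +(−1)^0/∏(0,0,1,2,0,4)! = 1/48  (running 1/48)
⟨..|..⟩ = √(11520/7)·(1/48) = +0.845154

+0.845154  (= +√(5/7))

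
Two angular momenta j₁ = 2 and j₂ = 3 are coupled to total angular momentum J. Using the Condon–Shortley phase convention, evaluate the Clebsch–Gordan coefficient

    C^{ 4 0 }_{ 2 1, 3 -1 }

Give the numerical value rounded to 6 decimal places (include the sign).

+0.597614

triangle: 1!*3!*5!/10! = 720/3628800
(j±m)!: 3!*1!*2!*4!*4!*4! = 165888
prefactor² = (2J+1)*Δ*N² = 10368/35
  k=0: +1/(0!*1!*1!*2!*2!*3!) = 1/24
  k=1: −1/(1!*0!*0!*1!*3!*4!) = -1/144
Σ = 5/144  ⇒  CG² = 10368/35*5/144² = 5/14
CG = +√(5/14) = +0.597614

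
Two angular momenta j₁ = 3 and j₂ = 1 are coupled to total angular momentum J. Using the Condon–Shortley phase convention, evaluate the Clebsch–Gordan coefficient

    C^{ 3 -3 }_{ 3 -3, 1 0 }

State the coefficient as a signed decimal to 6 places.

−√(3/4) = -0.866025

triangle: 1!*5!*1!/8! = 120/40320
(j±m)!: 0!*6!*1!*1!*0!*6! = 518400
prefactor² = (2J+1)*Δ*N² = 10800
  k=1: −1/(1!*0!*5!*0!*0!*1!) = -1/120
Σ = -1/120  ⇒  CG² = 10800*(-1/120)² = 3/4
CG = −√(3/4) = -0.866025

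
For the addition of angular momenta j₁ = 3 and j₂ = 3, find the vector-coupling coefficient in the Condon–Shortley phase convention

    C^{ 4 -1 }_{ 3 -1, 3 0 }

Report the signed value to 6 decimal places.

−√(15/154) ≈ -0.312094

triangle: 2!×4!×4!/11! = 1152/39916800
(j±m)!: 2!×4!×3!×3!×3!×5! = 1244160
prefactor² = (2J+1)×Δ×N² = 124416/385
  k=0: +1/(0!×2!×4!×3!×0!×1!) = 1/288
  k=1: −1/(1!×1!×3!×2!×1!×2!) = -1/24
  k=2: +1/(2!×0!×2!×1!×2!×3!) = 1/48
Σ = -5/288  ⇒  CG² = 124416/385×(-5/288)² = 15/154
CG = −√(15/154) = -0.312094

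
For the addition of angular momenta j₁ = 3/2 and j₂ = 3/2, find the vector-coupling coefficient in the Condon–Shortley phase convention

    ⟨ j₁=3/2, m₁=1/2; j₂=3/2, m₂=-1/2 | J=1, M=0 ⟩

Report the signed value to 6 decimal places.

-0.223607

√[3·2!1!1!/5! · 2!1!1!2!1!1!] = √(1/5)
  +(−1)^0/∏(0,2,1,1,0,0)! = 1/2  (running 1/2)
  +(−1)^1/∏(1,1,0,0,1,1)! = -1  (running -1/2)
⟨..|..⟩ = √(1/5)·(-1/2) = -0.223607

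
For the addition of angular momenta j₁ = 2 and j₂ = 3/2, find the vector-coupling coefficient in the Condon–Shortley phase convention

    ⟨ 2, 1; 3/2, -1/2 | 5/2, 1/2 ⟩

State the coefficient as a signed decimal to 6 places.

j₁+j₂−J=1  J+j₁−j₂=3  J−j₁+j₂=2  j₁+j₂+J+1=7
(j₁±m₁, j₂±m₂, J±M) = (3,1,1,2,3,2)
P² = 72/35
sum k=0..1:
  [0] +1/2 = 1/2
  [1] −1/12 = -1/12
S = 5/12
C² = P²·S² = 5/14 ; C = +0.597614

+0.597614  (= +√(5/14))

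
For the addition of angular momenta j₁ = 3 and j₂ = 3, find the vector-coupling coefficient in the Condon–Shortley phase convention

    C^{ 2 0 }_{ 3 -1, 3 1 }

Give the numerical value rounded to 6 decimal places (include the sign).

−√(3/28) = -0.327327

triangle: 4!·2!·2!/9! = 96/362880
(j±m)!: 2!·4!·4!·2!·2!·2! = 9216
prefactor² = (2J+1)·Δ·N² = 256/21
  k=2: +1/(2!·2!·2!·2!·0!·0!) = 1/16
  k=3: −1/(3!·1!·1!·1!·1!·1!) = -1/6
  k=4: +1/(4!·0!·0!·0!·2!·2!) = 1/96
Σ = -3/32  ⇒  CG² = 256/21·(-3/32)² = 3/28
CG = −√(3/28) = -0.327327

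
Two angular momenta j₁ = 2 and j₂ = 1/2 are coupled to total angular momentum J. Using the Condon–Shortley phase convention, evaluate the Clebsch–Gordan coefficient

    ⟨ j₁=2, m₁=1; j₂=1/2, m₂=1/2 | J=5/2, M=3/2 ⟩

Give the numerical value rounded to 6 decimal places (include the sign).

√[6·0!4!1!/6! · 3!1!1!0!4!1!] = √(144/5)
  +(−1)^0/∏(0,0,1,1,3,0)! = 1/6  (running 1/6)
⟨..|..⟩ = √(144/5)·(1/6) = +0.894427

+0.894427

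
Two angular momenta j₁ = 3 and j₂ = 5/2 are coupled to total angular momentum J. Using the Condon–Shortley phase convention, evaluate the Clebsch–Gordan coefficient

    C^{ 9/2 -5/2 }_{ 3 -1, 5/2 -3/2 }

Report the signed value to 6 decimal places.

+0.317821  (= +√(10/99))

j₁+j₂−J=1  J+j₁−j₂=5  J−j₁+j₂=4  j₁+j₂+J+1=11
(j₁±m₁, j₂±m₂, J±M) = (2,4,1,4,2,7)
P² = 92160/11
sum k=0..1:
  [0] +1/144 = 1/144
  [1] −1/288 = -1/288
S = 1/288
C² = P²·S² = 10/99 ; C = +0.317821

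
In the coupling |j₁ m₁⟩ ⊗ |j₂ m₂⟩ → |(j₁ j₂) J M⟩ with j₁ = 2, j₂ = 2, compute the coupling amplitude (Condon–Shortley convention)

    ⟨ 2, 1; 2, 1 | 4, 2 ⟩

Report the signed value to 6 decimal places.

triangle: 0!*4!*4!/9! = 576/362880
(j±m)!: 3!*1!*3!*1!*6!*2! = 51840
prefactor² = (2J+1)*Δ*N² = 5184/7
  k=0: +1/(0!*0!*1!*3!*3!*1!) = 1/36
Σ = 1/36  ⇒  CG² = 5184/7*1/36² = 4/7
CG = +√(4/7) = +0.755929

+√(4/7) ≈ +0.755929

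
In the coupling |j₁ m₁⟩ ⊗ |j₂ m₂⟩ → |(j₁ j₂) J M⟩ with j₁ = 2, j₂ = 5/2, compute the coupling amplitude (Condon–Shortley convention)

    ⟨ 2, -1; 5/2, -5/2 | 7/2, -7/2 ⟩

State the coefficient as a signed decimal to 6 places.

triangle: 1!·3!·4!/9! = 144/362880
(j±m)!: 1!·3!·0!·5!·0!·7! = 3628800
prefactor² = (2J+1)·Δ·N² = 11520
  k=0: +1/(0!·1!·3!·0!·0!·4!) = 1/144
Σ = 1/144  ⇒  CG² = 11520·1/144² = 5/9
CG = +√(5/9) = +0.745356

+0.745356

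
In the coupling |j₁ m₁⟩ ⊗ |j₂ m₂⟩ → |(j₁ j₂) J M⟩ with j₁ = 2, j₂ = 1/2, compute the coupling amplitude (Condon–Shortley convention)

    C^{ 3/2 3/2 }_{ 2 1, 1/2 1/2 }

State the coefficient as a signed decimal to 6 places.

-0.447214  (= −√(1/5))

triangle: 1!·3!·0!/5! = 6/120
(j±m)!: 3!·1!·1!·0!·3!·0! = 36
prefactor² = (2J+1)·Δ·N² = 36/5
  k=1: −1/(1!·0!·0!·0!·3!·0!) = -1/6
Σ = -1/6  ⇒  CG² = 36/5·(-1/6)² = 1/5
CG = −√(1/5) = -0.447214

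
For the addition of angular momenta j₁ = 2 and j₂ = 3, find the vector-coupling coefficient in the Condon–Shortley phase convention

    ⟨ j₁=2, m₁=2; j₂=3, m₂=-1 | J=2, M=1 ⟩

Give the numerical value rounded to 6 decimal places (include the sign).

+0.462910  (= +√(3/14))

triangle: 3!×1!×3!/8! = 36/40320
(j±m)!: 4!×0!×2!×4!×3!×1! = 6912
prefactor² = (2J+1)×Δ×N² = 216/7
  k=0: +1/(0!×3!×0!×2!×1!×1!) = 1/12
Σ = 1/12  ⇒  CG² = 216/7×1/12² = 3/14
CG = +√(3/14) = +0.462910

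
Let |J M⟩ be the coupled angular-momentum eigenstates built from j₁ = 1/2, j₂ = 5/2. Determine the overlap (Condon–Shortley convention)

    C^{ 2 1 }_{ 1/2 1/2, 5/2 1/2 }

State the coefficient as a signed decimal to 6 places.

+0.577350  (= +√(1/3))

triangle: 1!×0!×4!/6! = 24/720
(j±m)!: 1!×0!×3!×2!×3!×1! = 72
prefactor² = (2J+1)×Δ×N² = 12
  k=0: +1/(0!×1!×0!×3!×0!×1!) = 1/6
Σ = 1/6  ⇒  CG² = 12×1/6² = 1/3
CG = +√(1/3) = +0.577350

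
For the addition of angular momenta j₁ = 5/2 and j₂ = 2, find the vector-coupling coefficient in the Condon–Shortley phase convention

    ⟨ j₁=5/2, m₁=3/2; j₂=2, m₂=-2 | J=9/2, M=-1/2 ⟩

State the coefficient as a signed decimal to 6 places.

+√(5/126) = +0.199205

√[10·0!5!4!/10! · 4!1!0!4!4!5!] = √(92160/7)
  +(−1)^0/∏(0,0,1,0,4,4)! = 1/576  (running 1/576)
⟨..|..⟩ = √(92160/7)·(1/576) = +0.199205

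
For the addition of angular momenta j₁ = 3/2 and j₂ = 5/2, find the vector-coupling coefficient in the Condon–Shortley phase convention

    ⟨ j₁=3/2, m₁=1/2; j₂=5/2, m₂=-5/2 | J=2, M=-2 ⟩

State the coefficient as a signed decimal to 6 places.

triangle: 2!*1!*3!/7! = 12/5040
(j±m)!: 2!*1!*0!*5!*0!*4! = 5760
prefactor² = (2J+1)*Δ*N² = 480/7
  k=0: +1/(0!*2!*1!*0!*0!*3!) = 1/12
Σ = 1/12  ⇒  CG² = 480/7*1/12² = 10/21
CG = +√(10/21) = +0.690066

+√(10/21) ≈ +0.690066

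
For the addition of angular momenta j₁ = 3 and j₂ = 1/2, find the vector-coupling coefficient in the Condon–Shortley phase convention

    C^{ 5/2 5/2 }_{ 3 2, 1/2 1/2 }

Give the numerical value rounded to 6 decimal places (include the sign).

triangle: 1!*5!*0!/7! = 120/5040
(j±m)!: 5!*1!*1!*0!*5!*0! = 14400
prefactor² = (2J+1)*Δ*N² = 14400/7
  k=1: −1/(1!*0!*0!*0!*5!*0!) = -1/120
Σ = -1/120  ⇒  CG² = 14400/7*(-1/120)² = 1/7
CG = −√(1/7) = -0.377964

−√(1/7) ≈ -0.377964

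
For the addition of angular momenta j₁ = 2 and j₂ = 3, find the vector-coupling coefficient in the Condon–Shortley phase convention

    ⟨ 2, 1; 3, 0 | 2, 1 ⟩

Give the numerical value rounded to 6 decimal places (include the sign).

−√(2/7) = -0.534522

√[5·3!1!3!/8! · 3!1!3!3!3!1!] = √(81/14)
  +(−1)^0/∏(0,3,1,3,0,0)! = 1/36  (running 1/36)
  +(−1)^1/∏(1,2,0,2,1,1)! = -1/4  (running -2/9)
⟨..|..⟩ = √(81/14)·(-2/9) = -0.534522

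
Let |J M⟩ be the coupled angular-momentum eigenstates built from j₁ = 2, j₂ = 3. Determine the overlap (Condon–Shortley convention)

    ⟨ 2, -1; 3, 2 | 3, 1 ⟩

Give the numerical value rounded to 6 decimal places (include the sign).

triangle: 2!*2!*4!/9! = 96/362880
(j±m)!: 1!*3!*5!*1!*4!*2! = 34560
prefactor² = (2J+1)*Δ*N² = 64
  k=1: −1/(1!*1!*2!*4!*0!*0!) = -1/48
  k=2: +1/(2!*0!*1!*3!*1!*1!) = 1/12
Σ = 1/16  ⇒  CG² = 64*1/16² = 1/4
CG = +√(1/4) = +0.500000

+0.500000  (= +√(1/4))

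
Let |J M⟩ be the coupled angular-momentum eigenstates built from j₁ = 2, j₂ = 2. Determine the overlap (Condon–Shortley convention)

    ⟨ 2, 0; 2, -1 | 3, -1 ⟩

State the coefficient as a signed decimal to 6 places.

+0.447214

j₁+j₂−J=1  J+j₁−j₂=3  J−j₁+j₂=3  j₁+j₂+J+1=8
(j₁±m₁, j₂±m₂, J±M) = (2,2,1,3,2,4)
P² = 36/5
sum k=0..1:
  [0] +1/4 = 1/4
  [1] −1/12 = -1/12
S = 1/6
C² = P²·S² = 1/5 ; C = +0.447214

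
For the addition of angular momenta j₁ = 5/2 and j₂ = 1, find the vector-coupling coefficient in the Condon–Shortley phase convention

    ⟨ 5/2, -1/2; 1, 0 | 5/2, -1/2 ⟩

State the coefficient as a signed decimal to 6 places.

−√(1/35) = -0.169031

j₁+j₂−J=1  J+j₁−j₂=4  J−j₁+j₂=1  j₁+j₂+J+1=7
(j₁±m₁, j₂±m₂, J±M) = (2,3,1,1,2,3)
P² = 144/35
sum k=0..1:
  [0] +1/6 = 1/6
  [1] −1/4 = -1/4
S = -1/12
C² = P²·S² = 1/35 ; C = -0.169031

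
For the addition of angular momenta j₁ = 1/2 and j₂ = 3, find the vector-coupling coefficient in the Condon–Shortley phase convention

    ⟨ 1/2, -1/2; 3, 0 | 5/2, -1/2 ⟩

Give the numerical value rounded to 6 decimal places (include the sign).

−√(3/7) ≈ -0.654654

triangle: 1!·0!·5!/7! = 120/5040
(j±m)!: 0!·1!·3!·3!·2!·3! = 432
prefactor² = (2J+1)·Δ·N² = 432/7
  k=1: −1/(1!·0!·0!·2!·0!·3!) = -1/12
Σ = -1/12  ⇒  CG² = 432/7·(-1/12)² = 3/7
CG = −√(3/7) = -0.654654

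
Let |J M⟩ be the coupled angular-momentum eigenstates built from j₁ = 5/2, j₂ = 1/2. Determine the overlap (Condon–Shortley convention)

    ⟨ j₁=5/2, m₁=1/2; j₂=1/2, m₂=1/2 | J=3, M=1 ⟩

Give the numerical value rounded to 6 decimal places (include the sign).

j₁+j₂−J=0  J+j₁−j₂=5  J−j₁+j₂=1  j₁+j₂+J+1=7
(j₁±m₁, j₂±m₂, J±M) = (3,2,1,0,4,2)
P² = 96
sum k=0..0:
  [0] +1/12 = 1/12
S = 1/12
C² = P²·S² = 2/3 ; C = +0.816497

+√(2/3) = +0.816497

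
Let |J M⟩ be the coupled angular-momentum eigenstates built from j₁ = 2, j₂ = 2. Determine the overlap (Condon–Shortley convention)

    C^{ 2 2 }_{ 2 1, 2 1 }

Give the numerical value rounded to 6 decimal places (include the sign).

j₁+j₂−J=2  J+j₁−j₂=2  J−j₁+j₂=2  j₁+j₂+J+1=7
(j₁±m₁, j₂±m₂, J±M) = (3,1,3,1,4,0)
P² = 48/7
sum k=1..1:
  [1] −1/4 = -1/4
S = -1/4
C² = P²·S² = 3/7 ; C = -0.654654

-0.654654  (= −√(3/7))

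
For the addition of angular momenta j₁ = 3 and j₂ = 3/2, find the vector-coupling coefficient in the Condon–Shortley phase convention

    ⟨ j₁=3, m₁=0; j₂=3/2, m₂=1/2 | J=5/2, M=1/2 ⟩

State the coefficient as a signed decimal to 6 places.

triangle: 2!·4!·1!/8! = 48/40320
(j±m)!: 3!·3!·2!·1!·3!·2! = 864
prefactor² = (2J+1)·Δ·N² = 216/35
  k=1: −1/(1!·1!·2!·1!·2!·0!) = -1/4
  k=2: +1/(2!·0!·1!·0!·3!·1!) = 1/12
Σ = -1/6  ⇒  CG² = 216/35·(-1/6)² = 6/35
CG = −√(6/35) = -0.414039

−√(6/35) ≈ -0.414039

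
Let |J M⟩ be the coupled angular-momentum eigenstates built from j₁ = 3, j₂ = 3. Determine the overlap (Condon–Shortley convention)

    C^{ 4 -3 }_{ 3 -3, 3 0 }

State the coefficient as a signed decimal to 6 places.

+√(9/22) = +0.639602

j₁+j₂−J=2  J+j₁−j₂=4  J−j₁+j₂=4  j₁+j₂+J+1=11
(j₁±m₁, j₂±m₂, J±M) = (0,6,3,3,1,7)
P² = 373248/11
sum k=2..2:
  [2] +1/288 = 1/288
S = 1/288
C² = P²·S² = 9/22 ; C = +0.639602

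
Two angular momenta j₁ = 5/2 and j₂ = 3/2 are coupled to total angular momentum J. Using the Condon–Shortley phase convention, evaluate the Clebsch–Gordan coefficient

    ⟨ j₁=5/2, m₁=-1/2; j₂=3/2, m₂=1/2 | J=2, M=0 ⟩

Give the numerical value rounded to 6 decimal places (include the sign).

j₁+j₂−J=2  J+j₁−j₂=3  J−j₁+j₂=1  j₁+j₂+J+1=7
(j₁±m₁, j₂±m₂, J±M) = (2,3,2,1,2,2)
P² = 8/7
sum k=1..2:
  [1] −1/2 = -1/2
  [2] +1/4 = 1/4
S = -1/4
C² = P²·S² = 1/14 ; C = -0.267261

−√(1/14) = -0.267261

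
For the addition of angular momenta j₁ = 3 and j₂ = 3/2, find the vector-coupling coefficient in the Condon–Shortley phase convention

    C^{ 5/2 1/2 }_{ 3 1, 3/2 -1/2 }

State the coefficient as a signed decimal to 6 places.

−√(1/70) = -0.119523

j₁+j₂−J=2  J+j₁−j₂=4  J−j₁+j₂=1  j₁+j₂+J+1=8
(j₁±m₁, j₂±m₂, J±M) = (4,2,1,2,3,2)
P² = 288/35
sum k=0..1:
  [0] +1/8 = 1/8
  [1] −1/6 = -1/6
S = -1/24
C² = P²·S² = 1/70 ; C = -0.119523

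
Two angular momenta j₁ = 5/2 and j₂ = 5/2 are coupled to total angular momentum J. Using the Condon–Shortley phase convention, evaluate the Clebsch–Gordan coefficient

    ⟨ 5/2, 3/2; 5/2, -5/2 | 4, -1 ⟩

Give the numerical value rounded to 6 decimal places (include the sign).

j₁+j₂−J=1  J+j₁−j₂=4  J−j₁+j₂=4  j₁+j₂+J+1=10
(j₁±m₁, j₂±m₂, J±M) = (4,1,0,5,3,5)
P² = 20736/7
sum k=0..0:
  [0] +1/144 = 1/144
S = 1/144
C² = P²·S² = 1/7 ; C = +0.377964

+√(1/7) = +0.377964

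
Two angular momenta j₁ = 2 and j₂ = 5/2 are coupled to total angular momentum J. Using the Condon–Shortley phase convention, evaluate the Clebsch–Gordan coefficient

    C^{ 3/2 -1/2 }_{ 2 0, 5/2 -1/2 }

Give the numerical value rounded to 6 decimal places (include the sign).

√[4·3!1!2!/7! · 2!2!2!3!1!2!] = √(32/35)
  +(−1)^1/∏(1,2,1,1,0,1)! = -1/2  (running -1/2)
  +(−1)^2/∏(2,1,0,0,1,2)! = 1/4  (running -1/4)
⟨..|..⟩ = √(32/35)·(-1/4) = -0.239046

-0.239046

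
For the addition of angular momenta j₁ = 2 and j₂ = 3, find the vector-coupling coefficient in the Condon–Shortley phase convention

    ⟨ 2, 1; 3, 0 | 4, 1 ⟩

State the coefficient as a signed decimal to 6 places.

+√(3/14) ≈ +0.462910

j₁+j₂−J=1  J+j₁−j₂=3  J−j₁+j₂=5  j₁+j₂+J+1=10
(j₁±m₁, j₂±m₂, J±M) = (3,1,3,3,5,3)
P² = 1944/7
sum k=0..1:
  [0] +1/24 = 1/24
  [1] −1/72 = -1/72
S = 1/36
C² = P²·S² = 3/14 ; C = +0.462910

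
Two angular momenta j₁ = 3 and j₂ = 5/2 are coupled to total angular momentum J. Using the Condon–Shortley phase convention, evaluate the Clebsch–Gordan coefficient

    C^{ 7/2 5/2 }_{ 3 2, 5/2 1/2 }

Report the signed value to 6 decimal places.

triangle: 2!·4!·3!/10! = 288/3628800
(j±m)!: 5!·1!·3!·2!·6!·1! = 1036800
prefactor² = (2J+1)·Δ·N² = 4608/7
  k=0: +1/(0!·2!·1!·3!·3!·0!) = 1/72
  k=1: −1/(1!·1!·0!·2!·4!·1!) = -1/48
Σ = -1/144  ⇒  CG² = 4608/7·(-1/144)² = 2/63
CG = −√(2/63) = -0.178174

−√(2/63) ≈ -0.178174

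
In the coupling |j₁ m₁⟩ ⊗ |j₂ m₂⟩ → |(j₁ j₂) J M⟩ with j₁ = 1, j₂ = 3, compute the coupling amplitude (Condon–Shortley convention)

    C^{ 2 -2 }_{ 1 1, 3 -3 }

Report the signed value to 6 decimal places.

+√(5/7) = +0.845154

j₁+j₂−J=2  J+j₁−j₂=0  J−j₁+j₂=4  j₁+j₂+J+1=7
(j₁±m₁, j₂±m₂, J±M) = (2,0,0,6,0,4)
P² = 11520/7
sum k=0..0:
  [0] +1/48 = 1/48
S = 1/48
C² = P²·S² = 5/7 ; C = +0.845154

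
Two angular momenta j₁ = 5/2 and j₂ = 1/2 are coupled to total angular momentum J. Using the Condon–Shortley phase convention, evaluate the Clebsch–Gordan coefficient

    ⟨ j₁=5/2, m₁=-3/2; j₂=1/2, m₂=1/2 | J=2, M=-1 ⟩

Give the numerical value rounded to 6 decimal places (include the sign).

√[5·1!4!0!/6! · 1!4!1!0!1!3!] = √(24)
  +(−1)^1/∏(1,0,3,0,1,0)! = -1/6  (running -1/6)
⟨..|..⟩ = √(24)·(-1/6) = -0.816497

−√(2/3) = -0.816497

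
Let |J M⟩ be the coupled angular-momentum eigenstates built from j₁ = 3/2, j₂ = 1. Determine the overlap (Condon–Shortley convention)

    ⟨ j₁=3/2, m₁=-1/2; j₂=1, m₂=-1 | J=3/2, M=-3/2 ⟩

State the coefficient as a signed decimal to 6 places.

+0.632456

√[4·1!2!1!/5! · 1!2!0!2!0!3!] = √(8/5)
  +(−1)^0/∏(0,1,2,0,0,1)! = 1/2  (running 1/2)
⟨..|..⟩ = √(8/5)·(1/2) = +0.632456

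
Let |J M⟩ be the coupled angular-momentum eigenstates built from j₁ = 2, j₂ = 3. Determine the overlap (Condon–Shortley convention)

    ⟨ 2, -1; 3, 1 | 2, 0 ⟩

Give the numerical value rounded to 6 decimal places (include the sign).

+√(1/7) = +0.377964

triangle: 3!·1!·3!/8! = 36/40320
(j±m)!: 1!·3!·4!·2!·2!·2! = 1152
prefactor² = (2J+1)·Δ·N² = 36/7
  k=2: +1/(2!·1!·1!·2!·0!·1!) = 1/4
  k=3: −1/(3!·0!·0!·1!·1!·2!) = -1/12
Σ = 1/6  ⇒  CG² = 36/7·1/6² = 1/7
CG = +√(1/7) = +0.377964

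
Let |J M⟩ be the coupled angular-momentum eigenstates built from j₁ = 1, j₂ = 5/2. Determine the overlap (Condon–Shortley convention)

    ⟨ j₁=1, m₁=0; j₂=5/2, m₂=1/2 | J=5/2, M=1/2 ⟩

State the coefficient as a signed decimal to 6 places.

-0.169031  (= −√(1/35))

triangle: 1!×1!×4!/7! = 24/5040
(j±m)!: 1!×1!×3!×2!×3!×2! = 144
prefactor² = (2J+1)×Δ×N² = 144/35
  k=0: +1/(0!×1!×1!×3!×0!×1!) = 1/6
  k=1: −1/(1!×0!×0!×2!×1!×2!) = -1/4
Σ = -1/12  ⇒  CG² = 144/35×(-1/12)² = 1/35
CG = −√(1/35) = -0.169031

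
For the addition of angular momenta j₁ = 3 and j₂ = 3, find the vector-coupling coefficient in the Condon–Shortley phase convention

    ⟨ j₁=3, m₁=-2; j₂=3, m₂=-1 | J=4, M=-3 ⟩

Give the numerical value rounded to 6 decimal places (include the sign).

j₁+j₂−J=2  J+j₁−j₂=4  J−j₁+j₂=4  j₁+j₂+J+1=11
(j₁±m₁, j₂±m₂, J±M) = (1,5,2,4,1,7)
P² = 82944/11
sum k=1..2:
  [1] −1/144 = -1/144
  [2] +1/288 = 1/288
S = -1/288
C² = P²·S² = 1/11 ; C = -0.301511

−√(1/11) ≈ -0.301511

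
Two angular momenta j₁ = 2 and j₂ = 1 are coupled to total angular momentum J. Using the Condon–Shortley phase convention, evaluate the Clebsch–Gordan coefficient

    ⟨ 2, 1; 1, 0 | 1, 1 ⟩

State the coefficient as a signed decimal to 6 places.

-0.547723  (= −√(3/10))

√[3·2!2!0!/5! · 3!1!1!1!2!0!] = √(6/5)
  +(−1)^1/∏(1,1,0,0,2,0)! = -1/2  (running -1/2)
⟨..|..⟩ = √(6/5)·(-1/2) = -0.547723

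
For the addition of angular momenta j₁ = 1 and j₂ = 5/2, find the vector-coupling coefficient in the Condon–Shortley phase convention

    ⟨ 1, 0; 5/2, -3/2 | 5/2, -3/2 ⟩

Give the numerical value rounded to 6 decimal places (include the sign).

√[6·1!1!4!/7! · 1!1!1!4!1!4!] = √(576/35)
  +(−1)^0/∏(0,1,1,1,0,3)! = 1/6  (running 1/6)
  +(−1)^1/∏(1,0,0,0,1,4)! = -1/24  (running 1/8)
⟨..|..⟩ = √(576/35)·(1/8) = +0.507093

+√(9/35) ≈ +0.507093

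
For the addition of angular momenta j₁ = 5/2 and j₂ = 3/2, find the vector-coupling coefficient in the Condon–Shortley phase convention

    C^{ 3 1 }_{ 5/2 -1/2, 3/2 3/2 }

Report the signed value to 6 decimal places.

−√(9/20) = -0.670820

j₁+j₂−J=1  J+j₁−j₂=4  J−j₁+j₂=2  j₁+j₂+J+1=8
(j₁±m₁, j₂±m₂, J±M) = (2,3,3,0,4,2)
P² = 144/5
sum k=1..1:
  [1] −1/8 = -1/8
S = -1/8
C² = P²·S² = 9/20 ; C = -0.670820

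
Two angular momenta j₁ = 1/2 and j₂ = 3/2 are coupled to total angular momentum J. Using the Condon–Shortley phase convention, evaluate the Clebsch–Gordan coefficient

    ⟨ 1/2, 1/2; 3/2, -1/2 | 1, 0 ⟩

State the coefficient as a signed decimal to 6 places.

triangle: 1!×0!×2!/4! = 2/24
(j±m)!: 1!×0!×1!×2!×1!×1! = 2
prefactor² = (2J+1)×Δ×N² = 1/2
  k=0: +1/(0!×1!×0!×1!×0!×1!) = 1
Σ = 1  ⇒  CG² = 1/2×1² = 1/2
CG = +√(1/2) = +0.707107

+√(1/2) ≈ +0.707107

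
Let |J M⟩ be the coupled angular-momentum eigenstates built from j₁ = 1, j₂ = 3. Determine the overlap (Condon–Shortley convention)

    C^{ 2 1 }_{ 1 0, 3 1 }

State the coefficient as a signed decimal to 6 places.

triangle: 2!*0!*4!/7! = 48/5040
(j±m)!: 1!*1!*4!*2!*3!*1! = 288
prefactor² = (2J+1)*Δ*N² = 96/7
  k=1: −1/(1!*1!*0!*3!*0!*1!) = -1/6
Σ = -1/6  ⇒  CG² = 96/7*(-1/6)² = 8/21
CG = −√(8/21) = -0.617213

-0.617213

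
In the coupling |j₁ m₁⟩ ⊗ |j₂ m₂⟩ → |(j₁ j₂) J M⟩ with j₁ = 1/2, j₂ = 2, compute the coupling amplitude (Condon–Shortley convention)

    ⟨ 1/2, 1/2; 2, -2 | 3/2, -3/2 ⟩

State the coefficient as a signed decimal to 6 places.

+√(4/5) ≈ +0.894427

triangle: 1!*0!*3!/5! = 6/120
(j±m)!: 1!*0!*0!*4!*0!*3! = 144
prefactor² = (2J+1)*Δ*N² = 144/5
  k=0: +1/(0!*1!*0!*0!*0!*3!) = 1/6
Σ = 1/6  ⇒  CG² = 144/5*1/6² = 4/5
CG = +√(4/5) = +0.894427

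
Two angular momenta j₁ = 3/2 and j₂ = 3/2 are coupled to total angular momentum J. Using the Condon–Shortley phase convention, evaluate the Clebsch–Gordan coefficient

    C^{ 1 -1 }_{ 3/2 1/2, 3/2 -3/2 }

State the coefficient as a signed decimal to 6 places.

+0.547723  (= +√(3/10))

triangle: 2!×1!×1!/5! = 2/120
(j±m)!: 2!×1!×0!×3!×0!×2! = 24
prefactor² = (2J+1)×Δ×N² = 6/5
  k=0: +1/(0!×2!×1!×0!×0!×1!) = 1/2
Σ = 1/2  ⇒  CG² = 6/5×1/2² = 3/10
CG = +√(3/10) = +0.547723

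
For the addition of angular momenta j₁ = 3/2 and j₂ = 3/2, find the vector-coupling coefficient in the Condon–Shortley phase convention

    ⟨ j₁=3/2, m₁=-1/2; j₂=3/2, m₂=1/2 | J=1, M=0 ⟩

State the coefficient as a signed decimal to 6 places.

√[3·2!1!1!/5! · 1!2!2!1!1!1!] = √(1/5)
  +(−1)^1/∏(1,1,1,1,0,0)! = -1  (running -1)
  +(−1)^2/∏(2,0,0,0,1,1)! = 1/2  (running -1/2)
⟨..|..⟩ = √(1/5)·(-1/2) = -0.223607

−√(1/20) ≈ -0.223607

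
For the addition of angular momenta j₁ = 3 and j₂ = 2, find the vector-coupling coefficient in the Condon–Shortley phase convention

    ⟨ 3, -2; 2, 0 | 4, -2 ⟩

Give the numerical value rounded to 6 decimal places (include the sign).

-0.585540

√[9·1!5!3!/10! · 1!5!2!2!2!6!] = √(8640/7)
  +(−1)^0/∏(0,1,5,2,0,1)! = 1/240  (running 1/240)
  +(−1)^1/∏(1,0,4,1,1,2)! = -1/48  (running -1/60)
⟨..|..⟩ = √(8640/7)·(-1/60) = -0.585540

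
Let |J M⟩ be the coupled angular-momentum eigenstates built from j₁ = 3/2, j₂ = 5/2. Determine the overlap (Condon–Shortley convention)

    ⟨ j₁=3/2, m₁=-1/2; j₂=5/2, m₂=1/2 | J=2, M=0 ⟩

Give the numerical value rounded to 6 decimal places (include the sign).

-0.267261

triangle: 2!×1!×3!/7! = 12/5040
(j±m)!: 1!×2!×3!×2!×2!×2! = 96
prefactor² = (2J+1)×Δ×N² = 8/7
  k=1: −1/(1!×1!×1!×2!×0!×1!) = -1/2
  k=2: +1/(2!×0!×0!×1!×1!×2!) = 1/4
Σ = -1/4  ⇒  CG² = 8/7×(-1/4)² = 1/14
CG = −√(1/14) = -0.267261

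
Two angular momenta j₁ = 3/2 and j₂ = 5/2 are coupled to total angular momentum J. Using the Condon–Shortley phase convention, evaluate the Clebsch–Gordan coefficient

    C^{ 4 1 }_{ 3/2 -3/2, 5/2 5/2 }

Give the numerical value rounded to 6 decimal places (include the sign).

+0.133631  (= +√(1/56))

j₁+j₂−J=0  J+j₁−j₂=3  J−j₁+j₂=5  j₁+j₂+J+1=9
(j₁±m₁, j₂±m₂, J±M) = (0,3,5,0,5,3)
P² = 64800/7
sum k=0..0:
  [0] +1/720 = 1/720
S = 1/720
C² = P²·S² = 1/56 ; C = +0.133631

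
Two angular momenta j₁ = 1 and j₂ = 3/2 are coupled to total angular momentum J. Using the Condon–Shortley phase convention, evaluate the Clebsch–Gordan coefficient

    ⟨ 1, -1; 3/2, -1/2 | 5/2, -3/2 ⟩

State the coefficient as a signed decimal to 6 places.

√[6·0!2!3!/6! · 0!2!1!2!1!4!] = √(48/5)
  +(−1)^0/∏(0,0,2,1,0,2)! = 1/4  (running 1/4)
⟨..|..⟩ = √(48/5)·(1/4) = +0.774597

+0.774597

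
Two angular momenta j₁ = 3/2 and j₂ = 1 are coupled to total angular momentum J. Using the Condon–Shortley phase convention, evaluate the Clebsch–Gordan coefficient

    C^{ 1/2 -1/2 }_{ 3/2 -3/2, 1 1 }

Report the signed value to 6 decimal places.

√[2·2!1!0!/4! · 0!3!2!0!0!1!] = √(2)
  +(−1)^2/∏(2,0,1,0,0,0)! = 1/2  (running 1/2)
⟨..|..⟩ = √(2)·(1/2) = +0.707107

+√(1/2) = +0.707107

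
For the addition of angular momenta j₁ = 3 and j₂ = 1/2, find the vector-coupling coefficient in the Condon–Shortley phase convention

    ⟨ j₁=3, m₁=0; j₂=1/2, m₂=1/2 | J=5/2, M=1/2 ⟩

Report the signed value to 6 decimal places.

−√(3/7) ≈ -0.654654

√[6·1!5!0!/7! · 3!3!1!0!3!2!] = √(432/7)
  +(−1)^1/∏(1,0,2,0,3,0)! = -1/12  (running -1/12)
⟨..|..⟩ = √(432/7)·(-1/12) = -0.654654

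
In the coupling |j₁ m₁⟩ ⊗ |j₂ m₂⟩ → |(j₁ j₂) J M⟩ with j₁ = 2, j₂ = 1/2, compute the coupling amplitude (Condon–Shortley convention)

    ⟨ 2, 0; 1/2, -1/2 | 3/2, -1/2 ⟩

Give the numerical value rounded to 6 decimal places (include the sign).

+√(2/5) = +0.632456

√[4·1!3!0!/5! · 2!2!0!1!1!2!] = √(8/5)
  +(−1)^0/∏(0,1,2,0,1,0)! = 1/2  (running 1/2)
⟨..|..⟩ = √(8/5)·(1/2) = +0.632456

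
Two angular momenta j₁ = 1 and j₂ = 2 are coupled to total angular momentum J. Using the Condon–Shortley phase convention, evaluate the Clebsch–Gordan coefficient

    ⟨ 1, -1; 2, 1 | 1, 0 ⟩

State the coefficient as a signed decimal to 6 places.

√[3·2!0!2!/5! · 0!2!3!1!1!1!] = √(6/5)
  +(−1)^2/∏(2,0,0,1,0,1)! = 1/2  (running 1/2)
⟨..|..⟩ = √(6/5)·(1/2) = +0.547723

+0.547723  (= +√(3/10))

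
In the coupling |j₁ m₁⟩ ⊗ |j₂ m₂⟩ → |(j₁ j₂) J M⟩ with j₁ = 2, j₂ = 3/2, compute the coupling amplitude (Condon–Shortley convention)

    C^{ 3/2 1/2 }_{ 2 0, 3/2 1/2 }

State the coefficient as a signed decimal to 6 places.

√[4·2!2!1!/6! · 2!2!2!1!2!1!] = √(16/45)
  +(−1)^1/∏(1,1,1,1,1,0)! = -1  (running -1)
  +(−1)^2/∏(2,0,0,0,2,1)! = 1/4  (running -3/4)
⟨..|..⟩ = √(16/45)·(-3/4) = -0.447214

−√(1/5) ≈ -0.447214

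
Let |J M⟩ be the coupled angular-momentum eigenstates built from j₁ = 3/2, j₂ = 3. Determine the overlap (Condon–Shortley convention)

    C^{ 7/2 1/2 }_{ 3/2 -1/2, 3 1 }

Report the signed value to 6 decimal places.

-0.534522

√[8·1!2!5!/9! · 1!2!4!2!4!3!] = √(512/7)
  +(−1)^0/∏(0,1,2,4,0,1)! = 1/48  (running 1/48)
  +(−1)^1/∏(1,0,1,3,1,2)! = -1/12  (running -1/16)
⟨..|..⟩ = √(512/7)·(-1/16) = -0.534522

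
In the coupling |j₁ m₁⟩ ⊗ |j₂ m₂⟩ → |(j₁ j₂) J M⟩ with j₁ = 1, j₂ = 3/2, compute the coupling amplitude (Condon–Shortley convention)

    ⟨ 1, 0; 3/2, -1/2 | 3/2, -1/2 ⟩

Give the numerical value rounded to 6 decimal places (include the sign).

triangle: 1!×1!×2!/5! = 2/120
(j±m)!: 1!×1!×1!×2!×1!×2! = 4
prefactor² = (2J+1)×Δ×N² = 4/15
  k=0: +1/(0!×1!×1!×1!×0!×1!) = 1
  k=1: −1/(1!×0!×0!×0!×1!×2!) = -1/2
Σ = 1/2  ⇒  CG² = 4/15×1/2² = 1/15
CG = +√(1/15) = +0.258199

+√(1/15) = +0.258199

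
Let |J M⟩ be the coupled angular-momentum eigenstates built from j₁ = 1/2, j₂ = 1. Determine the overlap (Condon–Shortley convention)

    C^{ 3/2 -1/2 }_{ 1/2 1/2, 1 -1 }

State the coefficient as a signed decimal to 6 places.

+0.577350

triangle: 0!*1!*2!/4! = 2/24
(j±m)!: 1!*0!*0!*2!*1!*2! = 4
prefactor² = (2J+1)*Δ*N² = 4/3
  k=0: +1/(0!*0!*0!*0!*1!*2!) = 1/2
Σ = 1/2  ⇒  CG² = 4/3*1/2² = 1/3
CG = +√(1/3) = +0.577350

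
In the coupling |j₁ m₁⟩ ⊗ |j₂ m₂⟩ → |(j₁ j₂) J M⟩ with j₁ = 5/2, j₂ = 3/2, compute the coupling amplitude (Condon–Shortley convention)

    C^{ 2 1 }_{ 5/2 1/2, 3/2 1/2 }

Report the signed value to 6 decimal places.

√[5·2!3!1!/7! · 3!2!2!1!3!1!] = √(12/7)
  +(−1)^1/∏(1,1,1,1,2,0)! = -1/2  (running -1/2)
  +(−1)^2/∏(2,0,0,0,3,1)! = 1/12  (running -5/12)
⟨..|..⟩ = √(12/7)·(-5/12) = -0.545545

−√(25/84) ≈ -0.545545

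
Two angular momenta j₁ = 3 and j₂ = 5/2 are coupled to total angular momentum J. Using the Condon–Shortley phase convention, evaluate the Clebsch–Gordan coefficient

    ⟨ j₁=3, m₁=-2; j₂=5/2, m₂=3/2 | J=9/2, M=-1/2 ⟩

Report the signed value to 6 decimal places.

√[10·1!5!4!/11! · 1!5!4!1!4!5!] = √(460800/77)
  +(−1)^0/∏(0,1,5,4,0,0)! = 1/2880  (running 1/2880)
  +(−1)^1/∏(1,0,4,3,1,1)! = -1/144  (running -19/2880)
⟨..|..⟩ = √(460800/77)·(-19/2880) = -0.510355

−√(361/1386) = -0.510355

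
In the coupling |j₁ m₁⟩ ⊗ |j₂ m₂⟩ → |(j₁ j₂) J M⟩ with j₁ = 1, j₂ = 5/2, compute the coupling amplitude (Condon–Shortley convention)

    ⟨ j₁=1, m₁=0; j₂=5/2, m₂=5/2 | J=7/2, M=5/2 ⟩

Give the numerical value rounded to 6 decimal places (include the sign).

+√(2/7) ≈ +0.534522

j₁+j₂−J=0  J+j₁−j₂=2  J−j₁+j₂=5  j₁+j₂+J+1=8
(j₁±m₁, j₂±m₂, J±M) = (1,1,5,0,6,1)
P² = 28800/7
sum k=0..0:
  [0] +1/120 = 1/120
S = 1/120
C² = P²·S² = 2/7 ; C = +0.534522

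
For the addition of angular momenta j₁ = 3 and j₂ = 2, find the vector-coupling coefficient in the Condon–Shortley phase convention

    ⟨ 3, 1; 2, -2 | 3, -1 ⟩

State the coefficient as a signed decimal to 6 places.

+0.632456  (= +√(2/5))

j₁+j₂−J=2  J+j₁−j₂=4  J−j₁+j₂=2  j₁+j₂+J+1=9
(j₁±m₁, j₂±m₂, J±M) = (4,2,0,4,2,4)
P² = 512/5
sum k=0..0:
  [0] +1/16 = 1/16
S = 1/16
C² = P²·S² = 2/5 ; C = +0.632456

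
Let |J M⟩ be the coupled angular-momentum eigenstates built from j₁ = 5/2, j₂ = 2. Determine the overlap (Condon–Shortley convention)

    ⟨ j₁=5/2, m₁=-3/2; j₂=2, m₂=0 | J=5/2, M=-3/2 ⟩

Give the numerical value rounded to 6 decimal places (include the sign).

triangle: 2!·3!·2!/8! = 24/40320
(j±m)!: 1!·4!·2!·2!·1!·4! = 2304
prefactor² = (2J+1)·Δ·N² = 288/35
  k=1: −1/(1!·1!·3!·1!·0!·1!) = -1/6
  k=2: +1/(2!·0!·2!·0!·1!·2!) = 1/8
Σ = -1/24  ⇒  CG² = 288/35·(-1/24)² = 1/70
CG = −√(1/70) = -0.119523

−√(1/70) = -0.119523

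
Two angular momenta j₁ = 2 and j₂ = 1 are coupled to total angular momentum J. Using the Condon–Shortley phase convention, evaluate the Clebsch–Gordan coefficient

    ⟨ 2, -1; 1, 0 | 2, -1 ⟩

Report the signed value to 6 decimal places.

-0.408248

√[5·1!3!1!/6! · 1!3!1!1!1!3!] = √(3/2)
  +(−1)^0/∏(0,1,3,1,0,0)! = 1/6  (running 1/6)
  +(−1)^1/∏(1,0,2,0,1,1)! = -1/2  (running -1/3)
⟨..|..⟩ = √(3/2)·(-1/3) = -0.408248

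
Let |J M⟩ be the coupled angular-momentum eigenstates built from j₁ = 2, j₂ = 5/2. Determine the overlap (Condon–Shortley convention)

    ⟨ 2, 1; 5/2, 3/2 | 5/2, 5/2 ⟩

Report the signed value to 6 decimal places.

√[6·2!2!3!/8! · 3!1!4!1!5!0!] = √(432/7)
  +(−1)^1/∏(1,1,0,3,2,0)! = -1/12  (running -1/12)
⟨..|..⟩ = √(432/7)·(-1/12) = -0.654654

−√(3/7) ≈ -0.654654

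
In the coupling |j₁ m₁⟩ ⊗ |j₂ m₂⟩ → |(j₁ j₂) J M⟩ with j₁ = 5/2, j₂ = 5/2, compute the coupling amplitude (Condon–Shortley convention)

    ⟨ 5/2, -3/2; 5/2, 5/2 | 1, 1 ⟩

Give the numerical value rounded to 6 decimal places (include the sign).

j₁+j₂−J=4  J+j₁−j₂=1  J−j₁+j₂=1  j₁+j₂+J+1=7
(j₁±m₁, j₂±m₂, J±M) = (1,4,5,0,2,0)
P² = 576/7
sum k=4..4:
  [4] +1/24 = 1/24
S = 1/24
C² = P²·S² = 1/7 ; C = +0.377964

+0.377964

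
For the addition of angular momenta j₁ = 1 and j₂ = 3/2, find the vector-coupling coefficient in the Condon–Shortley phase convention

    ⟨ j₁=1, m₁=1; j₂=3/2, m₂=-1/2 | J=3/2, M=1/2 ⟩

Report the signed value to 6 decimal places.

j₁+j₂−J=1  J+j₁−j₂=1  J−j₁+j₂=2  j₁+j₂+J+1=5
(j₁±m₁, j₂±m₂, J±M) = (2,0,1,2,2,1)
P² = 8/15
sum k=0..0:
  [0] +1/1 = 1
S = 1
C² = P²·S² = 8/15 ; C = +0.730297

+0.730297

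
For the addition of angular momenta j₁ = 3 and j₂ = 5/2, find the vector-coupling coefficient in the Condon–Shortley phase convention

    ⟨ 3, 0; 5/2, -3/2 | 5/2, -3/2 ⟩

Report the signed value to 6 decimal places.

triangle: 3!*3!*2!/9! = 72/362880
(j±m)!: 3!*3!*1!*4!*1!*4! = 20736
prefactor² = (2J+1)*Δ*N² = 864/35
  k=0: +1/(0!*3!*3!*1!*0!*1!) = 1/36
  k=1: −1/(1!*2!*2!*0!*1!*2!) = -1/8
Σ = -7/72  ⇒  CG² = 864/35*(-7/72)² = 7/30
CG = −√(7/30) = -0.483046

-0.483046  (= −√(7/30))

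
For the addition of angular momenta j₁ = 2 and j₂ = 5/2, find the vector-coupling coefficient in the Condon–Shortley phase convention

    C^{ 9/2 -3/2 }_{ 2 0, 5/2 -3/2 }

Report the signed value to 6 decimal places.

j₁+j₂−J=0  J+j₁−j₂=4  J−j₁+j₂=5  j₁+j₂+J+1=10
(j₁±m₁, j₂±m₂, J±M) = (2,2,1,4,3,6)
P² = 23040/7
sum k=0..0:
  [0] +1/96 = 1/96
S = 1/96
C² = P²·S² = 5/14 ; C = +0.597614

+0.597614  (= +√(5/14))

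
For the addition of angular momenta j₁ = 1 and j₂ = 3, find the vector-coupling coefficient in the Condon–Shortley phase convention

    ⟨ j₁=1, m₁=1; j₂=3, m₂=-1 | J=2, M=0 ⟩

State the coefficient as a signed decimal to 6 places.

√[5·2!0!4!/7! · 2!0!2!4!2!2!] = √(128/7)
  +(−1)^0/∏(0,2,0,2,0,2)! = 1/8  (running 1/8)
⟨..|..⟩ = √(128/7)·(1/8) = +0.534522

+0.534522  (= +√(2/7))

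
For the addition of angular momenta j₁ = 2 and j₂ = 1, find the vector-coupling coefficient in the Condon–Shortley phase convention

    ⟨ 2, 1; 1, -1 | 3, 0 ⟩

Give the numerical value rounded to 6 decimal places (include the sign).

√[7·0!4!2!/7! · 3!1!0!2!3!3!] = √(144/5)
  +(−1)^0/∏(0,0,1,0,3,2)! = 1/12  (running 1/12)
⟨..|..⟩ = √(144/5)·(1/12) = +0.447214

+0.447214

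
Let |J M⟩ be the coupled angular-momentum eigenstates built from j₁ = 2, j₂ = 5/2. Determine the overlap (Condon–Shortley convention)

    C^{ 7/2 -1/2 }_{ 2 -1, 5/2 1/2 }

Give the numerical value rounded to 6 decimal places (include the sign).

-0.557773  (= −√(14/45))

j₁+j₂−J=1  J+j₁−j₂=3  J−j₁+j₂=4  j₁+j₂+J+1=9
(j₁±m₁, j₂±m₂, J±M) = (1,3,3,2,3,4)
P² = 1152/35
sum k=0..1:
  [0] +1/36 = 1/36
  [1] −1/8 = -1/8
S = -7/72
C² = P²·S² = 14/45 ; C = -0.557773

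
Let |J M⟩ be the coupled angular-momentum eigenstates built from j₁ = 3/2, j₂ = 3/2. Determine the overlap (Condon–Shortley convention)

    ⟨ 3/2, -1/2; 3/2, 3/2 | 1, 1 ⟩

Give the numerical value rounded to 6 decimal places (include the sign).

j₁+j₂−J=2  J+j₁−j₂=1  J−j₁+j₂=1  j₁+j₂+J+1=5
(j₁±m₁, j₂±m₂, J±M) = (1,2,3,0,2,0)
P² = 6/5
sum k=2..2:
  [2] +1/2 = 1/2
S = 1/2
C² = P²·S² = 3/10 ; C = +0.547723

+√(3/10) ≈ +0.547723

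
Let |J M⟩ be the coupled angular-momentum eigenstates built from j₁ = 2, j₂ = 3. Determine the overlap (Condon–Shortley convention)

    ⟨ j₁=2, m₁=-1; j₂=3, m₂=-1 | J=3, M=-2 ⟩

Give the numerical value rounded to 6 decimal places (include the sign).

−√(1/4) ≈ -0.500000

j₁+j₂−J=2  J+j₁−j₂=2  J−j₁+j₂=4  j₁+j₂+J+1=9
(j₁±m₁, j₂±m₂, J±M) = (1,3,2,4,1,5)
P² = 64
sum k=1..2:
  [1] −1/12 = -1/12
  [2] +1/48 = 1/48
S = -1/16
C² = P²·S² = 1/4 ; C = -0.500000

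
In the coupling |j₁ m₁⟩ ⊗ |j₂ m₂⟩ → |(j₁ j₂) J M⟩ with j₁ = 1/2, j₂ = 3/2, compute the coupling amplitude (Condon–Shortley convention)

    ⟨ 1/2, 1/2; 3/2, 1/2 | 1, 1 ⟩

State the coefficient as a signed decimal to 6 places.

+√(1/4) = +0.500000

√[3·1!0!2!/4! · 1!0!2!1!2!0!] = √(1)
  +(−1)^0/∏(0,1,0,2,0,0)! = 1/2  (running 1/2)
⟨..|..⟩ = √(1)·(1/2) = +0.500000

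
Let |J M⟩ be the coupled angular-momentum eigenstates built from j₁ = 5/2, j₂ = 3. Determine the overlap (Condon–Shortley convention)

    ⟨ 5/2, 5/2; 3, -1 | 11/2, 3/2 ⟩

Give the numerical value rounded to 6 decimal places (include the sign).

+0.213201

j₁+j₂−J=0  J+j₁−j₂=5  J−j₁+j₂=6  j₁+j₂+J+1=12
(j₁±m₁, j₂±m₂, J±M) = (5,0,2,4,7,4)
P² = 16588800/11
sum k=0..0:
  [0] +1/5760 = 1/5760
S = 1/5760
C² = P²·S² = 1/22 ; C = +0.213201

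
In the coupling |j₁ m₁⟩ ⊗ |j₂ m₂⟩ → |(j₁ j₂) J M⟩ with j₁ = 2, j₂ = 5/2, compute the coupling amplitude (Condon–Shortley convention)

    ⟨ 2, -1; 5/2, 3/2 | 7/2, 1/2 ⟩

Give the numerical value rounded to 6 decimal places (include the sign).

j₁+j₂−J=1  J+j₁−j₂=3  J−j₁+j₂=4  j₁+j₂+J+1=9
(j₁±m₁, j₂±m₂, J±M) = (1,3,4,1,4,3)
P² = 2304/35
sum k=0..1:
  [0] +1/144 = 1/144
  [1] −1/12 = -1/12
S = -11/144
C² = P²·S² = 121/315 ; C = -0.619780

−√(121/315) ≈ -0.619780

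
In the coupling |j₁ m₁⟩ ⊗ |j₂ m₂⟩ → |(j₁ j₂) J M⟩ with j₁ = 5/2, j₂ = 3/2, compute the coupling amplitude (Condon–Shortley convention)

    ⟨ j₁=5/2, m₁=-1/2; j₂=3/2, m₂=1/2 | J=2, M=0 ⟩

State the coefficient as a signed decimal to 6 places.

-0.267261

triangle: 2!·3!·1!/7! = 12/5040
(j±m)!: 2!·3!·2!·1!·2!·2! = 96
prefactor² = (2J+1)·Δ·N² = 8/7
  k=1: −1/(1!·1!·2!·1!·1!·0!) = -1/2
  k=2: +1/(2!·0!·1!·0!·2!·1!) = 1/4
Σ = -1/4  ⇒  CG² = 8/7·(-1/4)² = 1/14
CG = −√(1/14) = -0.267261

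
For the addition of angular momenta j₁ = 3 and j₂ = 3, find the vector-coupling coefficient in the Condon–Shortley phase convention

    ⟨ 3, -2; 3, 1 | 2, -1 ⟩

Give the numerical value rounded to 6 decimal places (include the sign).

-0.422577

√[5·4!2!2!/9! · 1!5!4!2!1!3!] = √(320/7)
  +(−1)^3/∏(3,1,2,1,0,1)! = -1/12  (running -1/12)
  +(−1)^4/∏(4,0,1,0,1,2)! = 1/48  (running -1/16)
⟨..|..⟩ = √(320/7)·(-1/16) = -0.422577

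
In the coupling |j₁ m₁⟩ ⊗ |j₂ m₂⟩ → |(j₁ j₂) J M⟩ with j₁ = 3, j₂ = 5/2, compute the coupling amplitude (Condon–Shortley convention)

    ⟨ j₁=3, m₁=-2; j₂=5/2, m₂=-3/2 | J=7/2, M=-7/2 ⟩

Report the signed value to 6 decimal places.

√[8·2!4!3!/10! · 1!5!1!4!0!7!] = √(9216)
  +(−1)^1/∏(1,1,4,0,0,3)! = -1/144  (running -1/144)
⟨..|..⟩ = √(9216)·(-1/144) = -0.666667

-0.666667  (= −√(4/9))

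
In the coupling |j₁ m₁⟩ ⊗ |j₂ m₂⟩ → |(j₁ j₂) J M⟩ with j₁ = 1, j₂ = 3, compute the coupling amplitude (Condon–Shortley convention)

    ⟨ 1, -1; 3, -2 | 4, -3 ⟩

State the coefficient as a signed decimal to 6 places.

+0.866025

triangle: 0!×2!×6!/9! = 1440/362880
(j±m)!: 0!×2!×1!×5!×1!×7! = 1209600
prefactor² = (2J+1)×Δ×N² = 43200
  k=0: +1/(0!×0!×2!×1!×0!×5!) = 1/240
Σ = 1/240  ⇒  CG² = 43200×1/240² = 3/4
CG = +√(3/4) = +0.866025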